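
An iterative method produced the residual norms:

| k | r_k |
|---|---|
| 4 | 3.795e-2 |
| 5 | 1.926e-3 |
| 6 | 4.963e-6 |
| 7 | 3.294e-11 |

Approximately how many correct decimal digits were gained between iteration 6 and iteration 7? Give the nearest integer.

5

Digits gained ≈ log₁₀(r_6/r_7) = log₁₀(4.963e-6/3.294e-11) = log₁₀(150668) ≈ 5.178.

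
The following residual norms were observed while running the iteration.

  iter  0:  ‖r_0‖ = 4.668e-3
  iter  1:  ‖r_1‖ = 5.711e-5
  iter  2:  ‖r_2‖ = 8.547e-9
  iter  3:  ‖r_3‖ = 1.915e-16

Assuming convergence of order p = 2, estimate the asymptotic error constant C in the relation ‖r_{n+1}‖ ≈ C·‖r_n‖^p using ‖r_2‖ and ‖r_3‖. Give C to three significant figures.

2.62

C ≈ ‖r_3‖ / ‖r_2‖^2
  = 1.915e-16 / (8.547e-9)^2
  = 1.915e-16 / 7.30512e-17 ≈ 2.6214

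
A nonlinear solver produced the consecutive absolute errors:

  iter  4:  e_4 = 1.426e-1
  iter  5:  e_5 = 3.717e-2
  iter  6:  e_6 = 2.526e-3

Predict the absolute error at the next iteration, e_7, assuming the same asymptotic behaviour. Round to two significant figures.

First estimate the order: p ≈ ln(e_6/e_5) / ln(e_5/e_4) = ln(2.526e-3/3.717e-2)/ln(3.717e-2/1.426e-1) = ln(0.067958)/ln(0.260659) ≈ 1.9998.
Then e_7 ≈ e_6·(e_6/e_5)^p = 2.526e-3·(0.067958)^1.9998 = 2.526e-3·0.00462077 ≈ 1.167e-05.

1.2e-5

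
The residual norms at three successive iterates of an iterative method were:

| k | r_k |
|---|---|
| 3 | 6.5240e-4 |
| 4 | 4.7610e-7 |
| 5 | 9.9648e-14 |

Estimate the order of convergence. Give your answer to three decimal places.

p ≈ ln(r_5/r_4) / ln(r_4/r_3)
  = ln(9.9648e-14/4.7610e-7) / ln(4.7610e-7/6.5240e-4)
  = ln(2.09301e-07) / ln(0.000729767)
  = -15.379492 / -7.222785 ≈ 2.129302

2.129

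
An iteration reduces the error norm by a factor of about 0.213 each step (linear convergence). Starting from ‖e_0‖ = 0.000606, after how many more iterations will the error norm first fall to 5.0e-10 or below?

10

After k steps, ‖e_k‖ ≈ 0.000606·0.213^k.
Need 0.213^k ≤ 5.0e-10/0.000606 = 8.25083e-07.
k ≥ ln(8.25083e-07)/ln(0.213) = -14.0078/-1.54646 = 9.058.
Smallest integer k = 10.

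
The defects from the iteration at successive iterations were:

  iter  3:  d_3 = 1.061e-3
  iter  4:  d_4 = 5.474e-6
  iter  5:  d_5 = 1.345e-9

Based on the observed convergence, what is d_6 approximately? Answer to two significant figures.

2.7e-15

First estimate the order: p ≈ ln(d_5/d_4) / ln(d_4/d_3) = ln(1.345e-9/5.474e-6)/ln(5.474e-6/1.061e-3) = ln(0.000245707)/ln(0.00515928) ≈ 1.5780.
Then d_6 ≈ d_5·(d_5/d_4)^p = 1.345e-9·(0.000245707)^1.5780 = 1.345e-9·2.01409e-06 ≈ 2.709e-15.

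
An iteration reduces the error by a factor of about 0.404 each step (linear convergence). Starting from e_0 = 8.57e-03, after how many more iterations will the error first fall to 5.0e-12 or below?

After k steps, e_k ≈ 8.57e-03·0.404^k.
Need 0.404^k ≤ 5.0e-12/8.57e-03 = 5.83431e-10.
k ≥ ln(5.83431e-10)/ln(0.404) = -21.2621/-0.90634 = 23.459.
Smallest integer k = 24.

24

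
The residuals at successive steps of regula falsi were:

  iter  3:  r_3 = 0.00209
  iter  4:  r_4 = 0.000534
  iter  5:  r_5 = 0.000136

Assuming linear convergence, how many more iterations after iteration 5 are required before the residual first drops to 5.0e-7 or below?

Rate ρ ≈ r_5/r_4 = 0.000136/0.000534 = 0.2547.
After j more steps, r_{5+j} ≈ 0.000136·ρ^j; need ρ^j ≤ 5.0e-7/0.000136 = 0.00367647.
j ≥ ln(0.00367647)/ln(0.2547) = -5.6058/-1.36767 = 4.099.
So 5 more iterations are needed.

5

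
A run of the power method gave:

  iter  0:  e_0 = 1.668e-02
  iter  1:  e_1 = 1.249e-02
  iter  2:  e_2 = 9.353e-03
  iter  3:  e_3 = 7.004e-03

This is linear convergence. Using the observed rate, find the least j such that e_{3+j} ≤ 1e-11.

71

Rate ρ ≈ e_3/e_2 = 7.004e-03/9.353e-03 = 0.7489.
After j more steps, e_{3+j} ≈ 7.004e-03·ρ^j; need ρ^j ≤ 1e-11/7.004e-03 = 1.42776e-09.
j ≥ ln(1.42776e-09)/ln(0.7489) = -20.3672/-0.28915 = 70.438.
So 71 more iterations are needed.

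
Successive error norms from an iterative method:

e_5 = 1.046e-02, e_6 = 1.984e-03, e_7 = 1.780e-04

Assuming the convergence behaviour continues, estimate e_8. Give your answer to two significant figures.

5.4e-6

First estimate the order: p ≈ ln(e_7/e_6) / ln(e_6/e_5) = ln(1.780e-04/1.984e-03)/ln(1.984e-03/1.046e-02) = ln(0.0897177)/ln(0.189675) ≈ 1.4503.
Then e_8 ≈ e_7·(e_7/e_6)^p = 1.780e-04·(0.0897177)^1.4503 = 1.780e-04·0.0302942 ≈ 5.392e-06.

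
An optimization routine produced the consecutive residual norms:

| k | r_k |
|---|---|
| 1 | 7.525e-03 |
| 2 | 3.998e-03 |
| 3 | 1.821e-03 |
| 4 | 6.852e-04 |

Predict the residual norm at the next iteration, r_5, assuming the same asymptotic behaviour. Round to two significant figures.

First estimate the order: p ≈ ln(r_4/r_3) / ln(r_3/r_2) = ln(6.852e-04/1.821e-03)/ln(1.821e-03/3.998e-03) = ln(0.376277)/ln(0.455478) ≈ 1.2429.
Then r_5 ≈ r_4·(r_4/r_3)^p = 6.852e-04·(0.376277)^1.2429 = 6.852e-04·0.296755 ≈ 0.0002033.

2.0e-4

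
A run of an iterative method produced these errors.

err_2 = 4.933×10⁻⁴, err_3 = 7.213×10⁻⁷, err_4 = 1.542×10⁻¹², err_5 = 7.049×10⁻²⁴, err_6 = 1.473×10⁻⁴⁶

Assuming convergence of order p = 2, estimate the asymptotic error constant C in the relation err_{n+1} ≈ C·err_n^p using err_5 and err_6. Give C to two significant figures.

C ≈ err_6 / err_5^2
  = 1.473×10⁻⁴⁶ / (7.049×10⁻²⁴)^2
  = 1.473×10⁻⁴⁶ / 4.96884e-47 ≈ 2.9645

3.0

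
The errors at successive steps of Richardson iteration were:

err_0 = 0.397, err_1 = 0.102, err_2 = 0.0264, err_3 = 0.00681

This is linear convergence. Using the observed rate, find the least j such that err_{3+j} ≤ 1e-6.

7

Rate ρ ≈ err_3/err_2 = 0.00681/0.0264 = 0.2580.
After j more steps, err_{3+j} ≈ 0.00681·ρ^j; need ρ^j ≤ 1e-6/0.00681 = 0.000146843.
j ≥ ln(0.000146843)/ln(0.2580) = -8.8261/-1.35480 = 6.515.
So 7 more iterations are needed.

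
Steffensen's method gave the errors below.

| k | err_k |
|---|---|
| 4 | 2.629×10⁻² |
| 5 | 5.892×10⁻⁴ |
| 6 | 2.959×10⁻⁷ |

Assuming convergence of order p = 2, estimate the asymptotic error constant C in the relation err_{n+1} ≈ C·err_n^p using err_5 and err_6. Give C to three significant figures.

0.852

C ≈ err_6 / err_5^2
  = 2.959×10⁻⁷ / (5.892×10⁻⁴)^2
  = 2.959×10⁻⁷ / 3.47157e-07 ≈ 0.85235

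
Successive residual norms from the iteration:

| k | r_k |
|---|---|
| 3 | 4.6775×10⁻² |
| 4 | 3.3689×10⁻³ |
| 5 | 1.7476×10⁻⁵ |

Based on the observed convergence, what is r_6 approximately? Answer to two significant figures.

4.7e-10

First estimate the order: p ≈ ln(r_5/r_4) / ln(r_4/r_3) = ln(1.7476×10⁻⁵/3.3689×10⁻³)/ln(3.3689×10⁻³/4.6775×10⁻²) = ln(0.00518745)/ln(0.0720235) ≈ 2.0000.
Then r_6 ≈ r_5·(r_5/r_4)^p = 1.7476×10⁻⁵·(0.00518745)^2.0000 = 1.7476×10⁻⁵·2.69096e-05 ≈ 4.703e-10.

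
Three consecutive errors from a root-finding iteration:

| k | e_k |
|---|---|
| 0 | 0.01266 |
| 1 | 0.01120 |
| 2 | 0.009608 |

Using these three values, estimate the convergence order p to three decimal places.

p ≈ ln(e_2/e_1) / ln(e_1/e_0)
  = ln(0.009608/0.01120) / ln(0.01120/0.01266)
  = ln(0.857857) / ln(0.884676)
  = -0.153318 / -0.122534 ≈ 1.251228

1.251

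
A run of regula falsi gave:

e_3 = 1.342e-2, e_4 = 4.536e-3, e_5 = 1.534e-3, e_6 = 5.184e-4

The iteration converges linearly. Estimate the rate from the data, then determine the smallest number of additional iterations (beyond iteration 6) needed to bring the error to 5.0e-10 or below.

Rate ρ ≈ e_6/e_5 = 5.184e-4/1.534e-3 = 0.3379.
After j more steps, e_{6+j} ≈ 5.184e-4·ρ^j; need ρ^j ≤ 5.0e-10/5.184e-4 = 9.64506e-07.
j ≥ ln(9.64506e-07)/ln(0.3379) = -13.8516/-1.08501 = 12.766.
So 13 more iterations are needed.

13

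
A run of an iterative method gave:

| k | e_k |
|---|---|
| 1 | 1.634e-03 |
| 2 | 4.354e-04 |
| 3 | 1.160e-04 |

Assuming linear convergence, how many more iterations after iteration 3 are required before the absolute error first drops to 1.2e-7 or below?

6

Rate ρ ≈ e_3/e_2 = 1.160e-04/4.354e-04 = 0.2664.
After j more steps, e_{3+j} ≈ 1.160e-04·ρ^j; need ρ^j ≤ 1.2e-7/1.160e-04 = 0.00103448.
j ≥ ln(0.00103448)/ln(0.2664) = -6.8739/-1.32276 = 5.197.
So 6 more iterations are needed.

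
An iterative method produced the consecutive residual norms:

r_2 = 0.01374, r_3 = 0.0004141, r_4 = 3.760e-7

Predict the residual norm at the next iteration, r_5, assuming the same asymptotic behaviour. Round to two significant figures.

3.1e-13

First estimate the order: p ≈ ln(r_4/r_3) / ln(r_3/r_2) = ln(3.760e-7/0.0004141)/ln(0.0004141/0.01374) = ln(0.000907993)/ln(0.0301383) ≈ 2.0001.
Then r_5 ≈ r_4·(r_4/r_3)^p = 3.760e-7·(0.000907993)^2.0001 = 3.760e-7·8.23874e-07 ≈ 3.098e-13.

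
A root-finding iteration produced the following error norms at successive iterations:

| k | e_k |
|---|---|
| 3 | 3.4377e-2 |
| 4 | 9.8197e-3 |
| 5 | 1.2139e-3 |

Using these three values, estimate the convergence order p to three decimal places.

p ≈ ln(e_5/e_4) / ln(e_4/e_3)
  = ln(1.2139e-3/9.8197e-3) / ln(9.8197e-3/3.4377e-2)
  = ln(0.123619) / ln(0.285647)
  = -2.090551 / -1.252998 ≈ 1.668439

1.668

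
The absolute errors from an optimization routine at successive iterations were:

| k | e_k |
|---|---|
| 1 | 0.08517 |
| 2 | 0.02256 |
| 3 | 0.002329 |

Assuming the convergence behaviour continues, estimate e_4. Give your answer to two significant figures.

First estimate the order: p ≈ ln(e_3/e_2) / ln(e_2/e_1) = ln(0.002329/0.02256)/ln(0.02256/0.08517) = ln(0.103236)/ln(0.264882) ≈ 1.7093.
Then e_4 ≈ e_3·(e_3/e_2)^p = 0.002329·(0.103236)^1.7093 = 0.002329·0.0206225 ≈ 4.803e-05.

4.8e-5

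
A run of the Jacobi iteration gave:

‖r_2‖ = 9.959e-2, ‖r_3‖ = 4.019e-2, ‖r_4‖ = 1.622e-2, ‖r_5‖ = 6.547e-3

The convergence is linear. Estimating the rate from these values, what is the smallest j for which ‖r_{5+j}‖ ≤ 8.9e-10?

Rate ρ ≈ ‖r_5‖/‖r_4‖ = 6.547e-3/1.622e-2 = 0.4036.
After j more steps, ‖r_{5+j}‖ ≈ 6.547e-3·ρ^j; need ρ^j ≤ 8.9e-10/6.547e-3 = 1.3594e-07.
j ≥ ln(1.3594e-07)/ln(0.4036) = -15.8111/-0.90733 = 17.426.
So 18 more iterations are needed.

18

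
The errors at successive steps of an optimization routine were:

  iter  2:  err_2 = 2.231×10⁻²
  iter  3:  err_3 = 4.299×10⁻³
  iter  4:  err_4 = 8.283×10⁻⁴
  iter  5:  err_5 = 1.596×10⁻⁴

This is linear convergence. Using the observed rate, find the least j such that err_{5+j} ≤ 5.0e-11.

10

Rate ρ ≈ err_5/err_4 = 1.596×10⁻⁴/8.283×10⁻⁴ = 0.1927.
After j more steps, err_{5+j} ≈ 1.596×10⁻⁴·ρ^j; need ρ^j ≤ 5.0e-11/1.596×10⁻⁴ = 3.13283e-07.
j ≥ ln(3.13283e-07)/ln(0.1927) = -14.9762/-1.64662 = 9.095.
So 10 more iterations are needed.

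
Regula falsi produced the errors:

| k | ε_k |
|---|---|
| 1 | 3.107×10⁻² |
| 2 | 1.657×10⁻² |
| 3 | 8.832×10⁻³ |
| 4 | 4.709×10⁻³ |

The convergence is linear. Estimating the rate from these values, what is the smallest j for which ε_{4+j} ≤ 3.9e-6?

12

Rate ρ ≈ ε_4/ε_3 = 4.709×10⁻³/8.832×10⁻³ = 0.5332.
After j more steps, ε_{4+j} ≈ 4.709×10⁻³·ρ^j; need ρ^j ≤ 3.9e-6/4.709×10⁻³ = 0.000828201.
j ≥ ln(0.000828201)/ln(0.5332) = -7.0963/-0.62886 = 11.284.
So 12 more iterations are needed.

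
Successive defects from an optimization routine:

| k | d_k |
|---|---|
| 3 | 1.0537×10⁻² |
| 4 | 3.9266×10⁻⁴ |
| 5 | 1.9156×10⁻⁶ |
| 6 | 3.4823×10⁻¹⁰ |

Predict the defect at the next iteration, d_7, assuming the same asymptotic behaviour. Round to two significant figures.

First estimate the order: p ≈ ln(d_6/d_5) / ln(d_5/d_4) = ln(3.4823×10⁻¹⁰/1.9156×10⁻⁶)/ln(1.9156×10⁻⁶/3.9266×10⁻⁴) = ln(0.000181786)/ln(0.00487852) ≈ 1.6180.
Then d_7 ≈ d_6·(d_6/d_5)^p = 3.4823×10⁻¹⁰·(0.000181786)^1.6180 = 3.4823×10⁻¹⁰·8.87092e-07 ≈ 3.089e-16.

3.1e-16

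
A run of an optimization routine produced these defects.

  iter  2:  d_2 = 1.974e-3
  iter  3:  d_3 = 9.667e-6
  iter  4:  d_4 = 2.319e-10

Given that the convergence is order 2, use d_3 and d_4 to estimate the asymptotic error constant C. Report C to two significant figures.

C ≈ d_4 / d_3^2
  = 2.319e-10 / (9.667e-6)^2
  = 2.319e-10 / 9.34509e-11 ≈ 2.4815

2.5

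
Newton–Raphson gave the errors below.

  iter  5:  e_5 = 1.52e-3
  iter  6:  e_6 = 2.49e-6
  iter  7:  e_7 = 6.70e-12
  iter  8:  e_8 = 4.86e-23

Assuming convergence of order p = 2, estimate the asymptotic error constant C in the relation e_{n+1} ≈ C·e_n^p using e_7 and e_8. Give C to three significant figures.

1.08

C ≈ e_8 / e_7^2
  = 4.86e-23 / (6.70e-12)^2
  = 4.86e-23 / 4.489e-23 ≈ 1.0826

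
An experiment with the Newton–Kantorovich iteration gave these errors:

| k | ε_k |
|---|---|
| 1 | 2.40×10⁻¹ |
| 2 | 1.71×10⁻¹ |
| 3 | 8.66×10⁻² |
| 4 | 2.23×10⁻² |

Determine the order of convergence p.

2

Consecutive ratios: ε_4/ε_3 = 2.23×10⁻²/8.66×10⁻² = 0.257506, ε_3/ε_2 = 8.66×10⁻²/1.71×10⁻¹ = 0.506433.
p ≈ ln(0.257506)/ln(0.506433) = -1.3567/-0.6804 ≈ 1.99.
So the convergence is quadratic (order 2).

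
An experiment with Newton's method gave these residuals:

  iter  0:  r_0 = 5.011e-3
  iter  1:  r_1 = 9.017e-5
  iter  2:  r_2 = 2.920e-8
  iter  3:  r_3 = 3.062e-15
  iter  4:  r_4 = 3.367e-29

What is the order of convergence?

2

Consecutive ratios: r_4/r_3 = 3.367e-29/3.062e-15 = 1.09961e-14, r_3/r_2 = 3.062e-15/2.920e-8 = 1.04863e-07.
p ≈ ln(1.09961e-14)/ln(1.04863e-07) = -32.1412/-16.0706 ≈ 2.00.
So the convergence is quadratic (order 2).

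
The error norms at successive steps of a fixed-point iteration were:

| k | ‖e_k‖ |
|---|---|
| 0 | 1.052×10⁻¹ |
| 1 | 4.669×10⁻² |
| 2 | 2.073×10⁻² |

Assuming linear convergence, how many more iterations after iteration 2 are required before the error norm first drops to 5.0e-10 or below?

Rate ρ ≈ ‖e_2‖/‖e_1‖ = 2.073×10⁻²/4.669×10⁻² = 0.4440.
After j more steps, ‖e_{2+j}‖ ≈ 2.073×10⁻²·ρ^j; need ρ^j ≤ 5.0e-10/2.073×10⁻² = 2.41196e-08.
j ≥ ln(2.41196e-08)/ln(0.4440) = -17.5402/-0.81193 = 21.603.
So 22 more iterations are needed.

22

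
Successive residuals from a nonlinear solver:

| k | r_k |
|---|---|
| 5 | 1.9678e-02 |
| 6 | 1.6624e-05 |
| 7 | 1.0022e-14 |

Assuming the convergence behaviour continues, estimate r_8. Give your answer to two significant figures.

2.2e-42

First estimate the order: p ≈ ln(r_7/r_6) / ln(r_6/r_5) = ln(1.0022e-14/1.6624e-05)/ln(1.6624e-05/1.9678e-02) = ln(6.02863e-10)/ln(0.000844801) ≈ 3.0000.
Then r_8 ≈ r_7·(r_7/r_6)^p = 1.0022e-14·(6.02863e-10)^3.0000 = 1.0022e-14·2.19107e-28 ≈ 2.196e-42.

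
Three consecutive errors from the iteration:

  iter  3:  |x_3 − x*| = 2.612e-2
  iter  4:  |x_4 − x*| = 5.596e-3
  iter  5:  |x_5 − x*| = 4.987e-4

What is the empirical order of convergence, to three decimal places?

p ≈ ln(|x_5 − x*|/|x_4 − x*|) / ln(|x_4 − x*|/|x_3 − x*|)
  = ln(4.987e-4/5.596e-3) / ln(5.596e-3/2.612e-2)
  = ln(0.0891172) / ln(0.214242)
  = -2.417803 / -1.540649 ≈ 1.569341

1.569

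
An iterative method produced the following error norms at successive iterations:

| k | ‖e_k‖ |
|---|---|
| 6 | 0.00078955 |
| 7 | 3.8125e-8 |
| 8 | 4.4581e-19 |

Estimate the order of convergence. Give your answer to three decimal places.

2.533

p ≈ ln(‖e_8‖/‖e_7‖) / ln(‖e_7‖/‖e_6‖)
  = ln(4.4581e-19/3.8125e-8) / ln(3.8125e-8/0.00078955)
  = ln(1.16934e-11) / ln(4.8287e-05)
  = -25.171997 / -9.938348 ≈ 2.532815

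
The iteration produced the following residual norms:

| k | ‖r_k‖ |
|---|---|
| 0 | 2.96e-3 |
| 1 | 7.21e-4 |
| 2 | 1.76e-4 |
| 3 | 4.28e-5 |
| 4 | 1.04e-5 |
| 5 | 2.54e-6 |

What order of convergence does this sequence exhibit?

1

Consecutive ratios: ‖r_5‖/‖r_4‖ = 2.54e-6/1.04e-5 = 0.244231, ‖r_4‖/‖r_3‖ = 1.04e-5/4.28e-5 = 0.242991.
p ≈ ln(0.244231)/ln(0.242991) = -1.4096/-1.4147 ≈ 1.00.
So the convergence is linear (order 1).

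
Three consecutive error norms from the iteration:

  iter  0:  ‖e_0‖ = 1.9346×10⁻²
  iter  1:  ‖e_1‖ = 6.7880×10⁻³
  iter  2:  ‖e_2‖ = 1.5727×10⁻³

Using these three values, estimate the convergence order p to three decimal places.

p ≈ ln(‖e_2‖/‖e_1‖) / ln(‖e_1‖/‖e_0‖)
  = ln(1.5727×10⁻³/6.7880×10⁻³) / ln(6.7880×10⁻³/1.9346×10⁻²)
  = ln(0.231688) / ln(0.350874)
  = -1.462364 / -1.047328 ≈ 1.396281

1.396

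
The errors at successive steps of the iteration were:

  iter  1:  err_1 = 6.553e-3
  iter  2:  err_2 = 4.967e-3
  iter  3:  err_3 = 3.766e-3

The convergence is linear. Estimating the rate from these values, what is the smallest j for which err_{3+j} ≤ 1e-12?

80

Rate ρ ≈ err_3/err_2 = 3.766e-3/4.967e-3 = 0.7582.
After j more steps, err_{3+j} ≈ 3.766e-3·ρ^j; need ρ^j ≤ 1e-12/3.766e-3 = 2.65534e-10.
j ≥ ln(2.65534e-10)/ln(0.7582) = -22.0493/-0.27681 = 79.655.
So 80 more iterations are needed.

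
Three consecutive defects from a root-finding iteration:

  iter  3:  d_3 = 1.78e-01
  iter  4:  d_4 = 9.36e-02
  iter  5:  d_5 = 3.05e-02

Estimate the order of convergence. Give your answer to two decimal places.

1.74

p ≈ ln(d_5/d_4) / ln(d_4/d_3)
  = ln(3.05e-02/9.36e-02) / ln(9.36e-02/1.78e-01)
  = ln(0.325855) / ln(0.525843)
  = -1.12130 / -0.64275 ≈ 1.74454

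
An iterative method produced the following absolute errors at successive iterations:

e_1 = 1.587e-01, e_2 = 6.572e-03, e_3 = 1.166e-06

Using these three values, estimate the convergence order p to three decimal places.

p ≈ ln(e_3/e_2) / ln(e_2/e_1)
  = ln(1.166e-06/6.572e-03) / ln(6.572e-03/1.587e-01)
  = ln(0.000177419) / ln(0.0414115)
  = -8.636996 / -3.184197 ≈ 2.712457

2.712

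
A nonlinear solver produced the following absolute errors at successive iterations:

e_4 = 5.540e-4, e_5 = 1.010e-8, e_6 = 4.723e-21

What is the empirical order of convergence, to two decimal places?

p ≈ ln(e_6/e_5) / ln(e_5/e_4)
  = ln(4.723e-21/1.010e-8) / ln(1.010e-8/5.540e-4)
  = ln(4.67624e-13) / ln(1.8231e-05)
  = -28.39111 / -10.91239 ≈ 2.60173

2.60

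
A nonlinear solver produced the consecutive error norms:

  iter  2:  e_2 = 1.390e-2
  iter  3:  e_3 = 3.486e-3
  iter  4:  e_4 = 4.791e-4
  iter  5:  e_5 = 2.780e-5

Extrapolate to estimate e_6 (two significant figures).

4.7e-7

First estimate the order: p ≈ ln(e_5/e_4) / ln(e_4/e_3) = ln(2.780e-5/4.791e-4)/ln(4.791e-4/3.486e-3) = ln(0.0580255)/ln(0.137435) ≈ 1.4345.
Then e_6 ≈ e_5·(e_5/e_4)^p = 2.780e-5·(0.0580255)^1.4345 = 2.780e-5·0.0168427 ≈ 4.682e-07.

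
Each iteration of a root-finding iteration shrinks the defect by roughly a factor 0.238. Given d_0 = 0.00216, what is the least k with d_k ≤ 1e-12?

15

After k steps, d_k ≈ 0.00216·0.238^k.
Need 0.238^k ≤ 1e-12/0.00216 = 4.62963e-10.
k ≥ ln(4.62963e-10)/ln(0.238) = -21.4934/-1.43548 = 14.973.
Smallest integer k = 15.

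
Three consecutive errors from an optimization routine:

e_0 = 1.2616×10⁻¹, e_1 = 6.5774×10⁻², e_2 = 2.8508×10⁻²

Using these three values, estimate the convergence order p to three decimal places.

p ≈ ln(e_2/e_1) / ln(e_1/e_0)
  = ln(2.8508×10⁻²/6.5774×10⁻²) / ln(6.5774×10⁻²/1.2616×10⁻¹)
  = ln(0.433424) / ln(0.521354)
  = -0.836039 / -0.651326 ≈ 1.283595

1.284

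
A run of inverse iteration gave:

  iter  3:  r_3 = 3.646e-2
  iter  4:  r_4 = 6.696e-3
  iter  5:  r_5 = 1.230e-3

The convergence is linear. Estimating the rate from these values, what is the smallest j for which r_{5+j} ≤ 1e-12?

Rate ρ ≈ r_5/r_4 = 1.230e-3/6.696e-3 = 0.1837.
After j more steps, r_{5+j} ≈ 1.230e-3·ρ^j; need ρ^j ≤ 1e-12/1.230e-3 = 8.13008e-10.
j ≥ ln(8.13008e-10)/ln(0.1837) = -20.9303/-1.69445 = 12.352.
So 13 more iterations are needed.

13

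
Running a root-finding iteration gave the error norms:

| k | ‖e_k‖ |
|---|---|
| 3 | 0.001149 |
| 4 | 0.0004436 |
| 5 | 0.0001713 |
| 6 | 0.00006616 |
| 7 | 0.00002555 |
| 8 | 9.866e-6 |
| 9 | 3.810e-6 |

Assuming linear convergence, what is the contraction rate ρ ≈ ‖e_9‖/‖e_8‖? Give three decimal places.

ρ ≈ ‖e_9‖/‖e_8‖ = 3.810e-6/9.866e-6 = 0.38617

0.386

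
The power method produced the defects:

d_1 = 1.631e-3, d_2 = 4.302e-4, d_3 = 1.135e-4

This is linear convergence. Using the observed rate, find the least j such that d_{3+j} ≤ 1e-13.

Rate ρ ≈ d_3/d_2 = 1.135e-4/4.302e-4 = 0.2638.
After j more steps, d_{3+j} ≈ 1.135e-4·ρ^j; need ρ^j ≤ 1e-13/1.135e-4 = 8.81057e-10.
j ≥ ln(8.81057e-10)/ln(0.2638) = -20.8499/-1.33256 = 15.646.
So 16 more iterations are needed.

16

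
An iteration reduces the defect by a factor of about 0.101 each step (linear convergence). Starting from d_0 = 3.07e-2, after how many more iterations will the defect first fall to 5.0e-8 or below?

6

After k steps, d_k ≈ 3.07e-2·0.101^k.
Need 0.101^k ≤ 5.0e-8/3.07e-2 = 1.62866e-06.
k ≥ ln(1.62866e-06)/ln(0.101) = -13.3278/-2.29263 = 5.813.
Smallest integer k = 6.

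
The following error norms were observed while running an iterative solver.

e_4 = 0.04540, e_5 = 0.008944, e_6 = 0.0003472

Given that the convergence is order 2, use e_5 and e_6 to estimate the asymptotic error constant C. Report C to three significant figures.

4.34

C ≈ e_6 / e_5^2
  = 0.0003472 / (0.008944)^2
  = 0.0003472 / 7.99951e-05 ≈ 4.3403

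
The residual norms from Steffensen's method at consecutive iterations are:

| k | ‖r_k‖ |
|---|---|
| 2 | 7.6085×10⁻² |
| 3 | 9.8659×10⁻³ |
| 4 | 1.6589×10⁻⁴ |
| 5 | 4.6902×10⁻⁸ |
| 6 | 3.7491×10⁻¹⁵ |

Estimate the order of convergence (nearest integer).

Consecutive ratios: ‖r_6‖/‖r_5‖ = 3.7491×10⁻¹⁵/4.6902×10⁻⁸ = 7.99348e-08, ‖r_5‖/‖r_4‖ = 4.6902×10⁻⁸/1.6589×10⁻⁴ = 0.00028273.
p ≈ ln(7.99348e-08)/ln(0.00028273) = -16.3421/-8.1710 ≈ 2.00.
So the convergence is quadratic (order 2).

2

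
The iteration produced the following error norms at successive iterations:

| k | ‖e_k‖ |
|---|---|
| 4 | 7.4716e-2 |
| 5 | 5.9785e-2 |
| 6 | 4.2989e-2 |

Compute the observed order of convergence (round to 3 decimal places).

1.479

p ≈ ln(‖e_6‖/‖e_5‖) / ln(‖e_5‖/‖e_4‖)
  = ln(4.2989e-2/5.9785e-2) / ln(5.9785e-2/7.4716e-2)
  = ln(0.71906) / ln(0.800163)
  = -0.329810 / -0.222940 ≈ 1.479367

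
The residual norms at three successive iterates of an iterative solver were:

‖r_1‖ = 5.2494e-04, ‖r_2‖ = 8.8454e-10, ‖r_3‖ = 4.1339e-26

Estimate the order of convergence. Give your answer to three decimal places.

p ≈ ln(‖r_3‖/‖r_2‖) / ln(‖r_2‖/‖r_1‖)
  = ln(4.1339e-26/8.8454e-10) / ln(8.8454e-10/5.2494e-04)
  = ln(4.6735e-17) / ln(1.68503e-06)
  = -37.602038 / -13.293727 ≈ 2.828555

2.829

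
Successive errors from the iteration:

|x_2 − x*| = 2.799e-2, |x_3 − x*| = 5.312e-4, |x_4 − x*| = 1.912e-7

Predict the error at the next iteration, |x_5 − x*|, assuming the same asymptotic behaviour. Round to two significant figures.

2.5e-14

First estimate the order: p ≈ ln(|x_4 − x*|/|x_3 − x*|) / ln(|x_3 − x*|/|x_2 − x*|) = ln(1.912e-7/5.312e-4)/ln(5.312e-4/2.799e-2) = ln(0.00035994)/ln(0.0189782) ≈ 2.0002.
Then |x_5 − x*| ≈ |x_4 − x*|·(|x_4 − x*|/|x_3 − x*|)^p = 1.912e-7·(0.00035994)^2.0002 = 1.912e-7·1.29352e-07 ≈ 2.473e-14.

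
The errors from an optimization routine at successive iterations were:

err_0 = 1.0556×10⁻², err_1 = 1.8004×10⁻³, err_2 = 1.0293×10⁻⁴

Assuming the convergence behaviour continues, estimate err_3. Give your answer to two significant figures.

1.0e-6

First estimate the order: p ≈ ln(err_2/err_1) / ln(err_1/err_0) = ln(1.0293×10⁻⁴/1.8004×10⁻³)/ln(1.8004×10⁻³/1.0556×10⁻²) = ln(0.0571706)/ln(0.170557) ≈ 1.6180.
Then err_3 ≈ err_2·(err_2/err_1)^p = 1.0293×10⁻⁴·(0.0571706)^1.6180 = 1.0293×10⁻⁴·0.00975227 ≈ 1.004e-06.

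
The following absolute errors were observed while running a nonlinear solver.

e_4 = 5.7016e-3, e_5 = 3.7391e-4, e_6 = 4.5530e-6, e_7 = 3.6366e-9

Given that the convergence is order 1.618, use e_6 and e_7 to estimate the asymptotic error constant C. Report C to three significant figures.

1.60

C ≈ e_7 / e_6^1.618
  = 3.6366e-9 / (4.5530e-6)^1.618
  = 3.6366e-9 / 2.27576e-09 ≈ 1.598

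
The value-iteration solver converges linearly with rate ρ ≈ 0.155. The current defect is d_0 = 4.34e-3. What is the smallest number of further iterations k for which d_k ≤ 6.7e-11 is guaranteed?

After k steps, d_k ≈ 4.34e-3·0.155^k.
Need 0.155^k ≤ 6.7e-11/4.34e-3 = 1.54378e-08.
k ≥ ln(1.54378e-08)/ln(0.155) = -17.9864/-1.86433 = 9.648.
Smallest integer k = 10.

10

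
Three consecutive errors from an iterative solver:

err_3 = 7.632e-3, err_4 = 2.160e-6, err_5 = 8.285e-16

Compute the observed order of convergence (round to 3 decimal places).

2.654

p ≈ ln(err_5/err_4) / ln(err_4/err_3)
  = ln(8.285e-16/2.160e-6) / ln(2.160e-6/7.632e-3)
  = ln(3.83565e-10) / ln(0.000283019)
  = -21.681512 / -8.169997 ≈ 2.653797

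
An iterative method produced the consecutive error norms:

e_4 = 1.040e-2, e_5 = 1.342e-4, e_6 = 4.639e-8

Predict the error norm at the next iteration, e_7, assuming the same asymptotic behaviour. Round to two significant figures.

First estimate the order: p ≈ ln(e_6/e_5) / ln(e_5/e_4) = ln(4.639e-8/1.342e-4)/ln(1.342e-4/1.040e-2) = ln(0.000345678)/ln(0.0129038) ≈ 1.8321.
Then e_7 ≈ e_6·(e_6/e_5)^p = 4.639e-8·(0.000345678)^1.8321 = 4.639e-8·4.55513e-07 ≈ 2.113e-14.

2.1e-14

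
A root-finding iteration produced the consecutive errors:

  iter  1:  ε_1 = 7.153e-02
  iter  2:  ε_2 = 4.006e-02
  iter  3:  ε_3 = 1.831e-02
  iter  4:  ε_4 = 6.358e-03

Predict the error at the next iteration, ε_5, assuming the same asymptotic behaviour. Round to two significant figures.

1.5e-3

First estimate the order: p ≈ ln(ε_4/ε_3) / ln(ε_3/ε_2) = ln(6.358e-03/1.831e-02)/ln(1.831e-02/4.006e-02) = ln(0.347242)/ln(0.457064) ≈ 1.3510.
Then ε_5 ≈ ε_4·(ε_4/ε_3)^p = 6.358e-03·(0.347242)^1.3510 = 6.358e-03·0.239549 ≈ 0.001523.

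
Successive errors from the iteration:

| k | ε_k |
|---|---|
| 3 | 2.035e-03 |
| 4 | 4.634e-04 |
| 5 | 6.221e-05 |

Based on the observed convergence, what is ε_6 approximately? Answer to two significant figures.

First estimate the order: p ≈ ln(ε_5/ε_4) / ln(ε_4/ε_3) = ln(6.221e-05/4.634e-04)/ln(4.634e-04/2.035e-03) = ln(0.134247)/ln(0.227715) ≈ 1.3571.
Then ε_6 ≈ ε_5·(ε_5/ε_4)^p = 6.221e-05·(0.134247)^1.3571 = 6.221e-05·0.0655359 ≈ 4.077e-06.

4.1e-6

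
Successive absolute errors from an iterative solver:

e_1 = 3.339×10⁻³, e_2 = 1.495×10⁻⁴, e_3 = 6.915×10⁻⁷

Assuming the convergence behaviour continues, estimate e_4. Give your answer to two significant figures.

6.3e-11

First estimate the order: p ≈ ln(e_3/e_2) / ln(e_2/e_1) = ln(6.915×10⁻⁷/1.495×10⁻⁴)/ln(1.495×10⁻⁴/3.339×10⁻³) = ln(0.00462542)/ln(0.0447739) ≈ 1.7308.
Then e_4 ≈ e_3·(e_3/e_2)^p = 6.915×10⁻⁷·(0.00462542)^1.7308 = 6.915×10⁻⁷·9.09586e-05 ≈ 6.29e-11.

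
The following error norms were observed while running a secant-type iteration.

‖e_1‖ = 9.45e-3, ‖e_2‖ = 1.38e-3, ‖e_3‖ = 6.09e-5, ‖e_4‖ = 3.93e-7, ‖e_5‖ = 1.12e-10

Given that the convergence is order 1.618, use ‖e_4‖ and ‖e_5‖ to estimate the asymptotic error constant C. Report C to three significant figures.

2.59

C ≈ ‖e_5‖ / ‖e_4‖^1.618
  = 1.12e-10 / (3.93e-7)^1.618
  = 1.12e-10 / 4.32242e-11 ≈ 2.5911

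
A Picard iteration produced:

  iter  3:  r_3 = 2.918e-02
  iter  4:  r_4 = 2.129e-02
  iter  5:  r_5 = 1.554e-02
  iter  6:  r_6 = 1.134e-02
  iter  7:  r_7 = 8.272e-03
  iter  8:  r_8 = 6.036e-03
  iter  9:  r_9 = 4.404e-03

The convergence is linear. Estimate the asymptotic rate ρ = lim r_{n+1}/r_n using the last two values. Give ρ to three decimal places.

0.730

ρ ≈ r_9/r_8 = 4.404e-03/6.036e-03 = 0.72962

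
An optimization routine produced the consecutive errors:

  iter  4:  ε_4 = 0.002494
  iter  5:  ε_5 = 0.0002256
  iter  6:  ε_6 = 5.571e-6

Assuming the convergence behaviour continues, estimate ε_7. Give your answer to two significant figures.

First estimate the order: p ≈ ln(ε_6/ε_5) / ln(ε_5/ε_4) = ln(5.571e-6/0.0002256)/ln(0.0002256/0.002494) = ln(0.0246941)/ln(0.0904571) ≈ 1.5403.
Then ε_7 ≈ ε_6·(ε_6/ε_5)^p = 5.571e-6·(0.0246941)^1.5403 = 5.571e-6·0.00334281 ≈ 1.862e-08.

1.9e-8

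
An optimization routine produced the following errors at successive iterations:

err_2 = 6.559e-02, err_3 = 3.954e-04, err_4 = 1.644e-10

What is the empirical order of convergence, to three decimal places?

p ≈ ln(err_4/err_3) / ln(err_3/err_2)
  = ln(1.644e-10/3.954e-04) / ln(3.954e-04/6.559e-02)
  = ln(4.15781e-07) / ln(0.00602836)
  = -14.693107 / -5.111280 ≈ 2.874643

2.875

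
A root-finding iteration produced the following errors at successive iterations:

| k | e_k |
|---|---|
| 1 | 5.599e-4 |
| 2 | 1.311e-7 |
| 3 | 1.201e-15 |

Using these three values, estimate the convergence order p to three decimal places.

2.214

p ≈ ln(e_3/e_2) / ln(e_2/e_1)
  = ln(1.201e-15/1.311e-7) / ln(1.311e-7/5.599e-4)
  = ln(9.16095e-09) / ln(0.000234149)
  = -18.508316 / -8.359553 ≈ 2.214032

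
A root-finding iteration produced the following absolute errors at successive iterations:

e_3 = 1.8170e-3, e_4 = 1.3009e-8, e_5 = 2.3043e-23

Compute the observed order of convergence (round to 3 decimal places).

p ≈ ln(e_5/e_4) / ln(e_4/e_3)
  = ln(2.3043e-23/1.3009e-8) / ln(1.3009e-8/1.8170e-3)
  = ln(1.77131e-15) / ln(7.1596e-06)
  = -33.967057 / -11.847056 ≈ 2.867131

2.867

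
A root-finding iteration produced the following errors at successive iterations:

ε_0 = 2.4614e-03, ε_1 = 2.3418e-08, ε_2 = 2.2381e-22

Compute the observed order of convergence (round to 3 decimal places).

2.792

p ≈ ln(ε_2/ε_1) / ln(ε_1/ε_0)
  = ln(2.2381e-22/2.3418e-08) / ln(2.3418e-08/2.4614e-03)
  = ln(9.55718e-15) / ln(9.5141e-06)
  = -32.281484 / -11.562736 ≈ 2.791855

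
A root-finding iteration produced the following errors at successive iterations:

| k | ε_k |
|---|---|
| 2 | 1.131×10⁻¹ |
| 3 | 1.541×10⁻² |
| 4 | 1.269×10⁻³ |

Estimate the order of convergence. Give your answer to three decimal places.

p ≈ ln(ε_4/ε_3) / ln(ε_3/ε_2)
  = ln(1.269×10⁻³/1.541×10⁻²) / ln(1.541×10⁻²/1.131×10⁻¹)
  = ln(0.0823491) / ln(0.136251)
  = -2.496788 / -1.993257 ≈ 1.252617

1.253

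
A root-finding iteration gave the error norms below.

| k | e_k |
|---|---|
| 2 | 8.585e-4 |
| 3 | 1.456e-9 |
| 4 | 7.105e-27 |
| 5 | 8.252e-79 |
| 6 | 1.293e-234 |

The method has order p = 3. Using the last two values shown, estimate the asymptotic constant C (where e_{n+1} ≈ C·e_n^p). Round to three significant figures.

2.30

C ≈ e_6 / e_5^3
  = 1.293e-234 / (8.252e-79)^3
  = 1.293e-234 / 5.61924e-235 ≈ 2.301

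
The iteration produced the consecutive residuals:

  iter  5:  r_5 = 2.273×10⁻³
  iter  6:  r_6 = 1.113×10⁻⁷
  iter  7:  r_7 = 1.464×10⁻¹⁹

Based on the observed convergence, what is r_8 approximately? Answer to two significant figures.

2.6e-52

First estimate the order: p ≈ ln(r_7/r_6) / ln(r_6/r_5) = ln(1.464×10⁻¹⁹/1.113×10⁻⁷)/ln(1.113×10⁻⁷/2.273×10⁻³) = ln(1.31536e-12)/ln(4.89661e-05) ≈ 2.7565.
Then r_8 ≈ r_7·(r_7/r_6)^p = 1.464×10⁻¹⁹·(1.31536e-12)^2.7565 = 1.464×10⁻¹⁹·1.77888e-33 ≈ 2.604e-52.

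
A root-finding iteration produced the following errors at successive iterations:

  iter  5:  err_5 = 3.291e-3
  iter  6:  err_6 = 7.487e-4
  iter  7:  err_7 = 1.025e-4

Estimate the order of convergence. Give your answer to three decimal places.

1.343

p ≈ ln(err_7/err_6) / ln(err_6/err_5)
  = ln(1.025e-4/7.487e-4) / ln(7.487e-4/3.291e-3)
  = ln(0.136904) / ln(0.227499)
  = -1.988475 / -1.480609 ≈ 1.343012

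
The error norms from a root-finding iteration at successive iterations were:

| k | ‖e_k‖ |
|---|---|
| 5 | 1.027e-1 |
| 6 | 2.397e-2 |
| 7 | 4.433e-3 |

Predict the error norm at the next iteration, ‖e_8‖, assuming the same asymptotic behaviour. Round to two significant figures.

First estimate the order: p ≈ ln(‖e_7‖/‖e_6‖) / ln(‖e_6‖/‖e_5‖) = ln(4.433e-3/2.397e-2)/ln(2.397e-2/1.027e-1) = ln(0.18494)/ln(0.233398) ≈ 1.1599.
Then ‖e_8‖ ≈ ‖e_7‖·(‖e_7‖/‖e_6‖)^p = 4.433e-3·(0.18494)^1.1599 = 4.433e-3·0.141198 ≈ 0.0006259.

6.3e-4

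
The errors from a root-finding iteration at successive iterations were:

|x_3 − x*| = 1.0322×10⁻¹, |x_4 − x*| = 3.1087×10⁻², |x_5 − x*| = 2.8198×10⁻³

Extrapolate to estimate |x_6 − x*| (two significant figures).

2.3e-5

First estimate the order: p ≈ ln(|x_5 − x*|/|x_4 − x*|) / ln(|x_4 − x*|/|x_3 − x*|) = ln(2.8198×10⁻³/3.1087×10⁻²)/ln(3.1087×10⁻²/1.0322×10⁻¹) = ln(0.0907067)/ln(0.301172) ≈ 2.0000.
Then |x_6 − x*| ≈ |x_5 − x*|·(|x_5 − x*|/|x_4 − x*|)^p = 2.8198×10⁻³·(0.0907067)^2.0000 = 2.8198×10⁻³·0.00822771 ≈ 2.32e-05.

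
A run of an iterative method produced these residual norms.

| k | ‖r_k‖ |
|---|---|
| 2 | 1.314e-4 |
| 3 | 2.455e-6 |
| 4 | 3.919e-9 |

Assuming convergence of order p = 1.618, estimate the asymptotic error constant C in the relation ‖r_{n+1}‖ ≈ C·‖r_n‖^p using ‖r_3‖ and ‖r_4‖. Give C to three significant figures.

C ≈ ‖r_4‖ / ‖r_3‖^1.618
  = 3.919e-9 / (2.455e-6)^1.618
  = 3.919e-9 / 8.37729e-10 ≈ 4.6781

4.68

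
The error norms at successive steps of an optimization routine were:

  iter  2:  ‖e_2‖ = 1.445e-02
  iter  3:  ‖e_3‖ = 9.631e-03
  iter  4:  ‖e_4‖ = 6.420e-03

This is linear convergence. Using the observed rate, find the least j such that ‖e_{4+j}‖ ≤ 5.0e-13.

58

Rate ρ ≈ ‖e_4‖/‖e_3‖ = 6.420e-03/9.631e-03 = 0.6666.
After j more steps, ‖e_{4+j}‖ ≈ 6.420e-03·ρ^j; need ρ^j ≤ 5.0e-13/6.420e-03 = 7.78816e-11.
j ≥ ln(7.78816e-11)/ln(0.6666) = -23.2758/-0.40557 = 57.390.
So 58 more iterations are needed.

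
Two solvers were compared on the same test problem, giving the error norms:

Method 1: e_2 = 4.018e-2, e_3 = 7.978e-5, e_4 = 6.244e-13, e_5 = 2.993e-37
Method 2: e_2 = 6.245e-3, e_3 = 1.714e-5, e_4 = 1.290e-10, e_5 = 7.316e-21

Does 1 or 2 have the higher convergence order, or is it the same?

1

Method 1: p ≈ ln(2.993e-37/6.244e-13)/ln(6.244e-13/7.978e-5) ≈ 3.00.
Method 2: p ≈ ln(7.316e-21/1.290e-10)/ln(1.290e-10/1.714e-5) ≈ 2.00.
Method 1 has the higher order (≈3.0 vs ≈2.0).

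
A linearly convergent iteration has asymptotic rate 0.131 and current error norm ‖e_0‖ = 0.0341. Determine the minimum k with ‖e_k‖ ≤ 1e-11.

11

After k steps, ‖e_k‖ ≈ 0.0341·0.131^k.
Need 0.131^k ≤ 1e-11/0.0341 = 2.93255e-10.
k ≥ ln(2.93255e-10)/ln(0.131) = -21.9500/-2.03256 = 10.799.
Smallest integer k = 11.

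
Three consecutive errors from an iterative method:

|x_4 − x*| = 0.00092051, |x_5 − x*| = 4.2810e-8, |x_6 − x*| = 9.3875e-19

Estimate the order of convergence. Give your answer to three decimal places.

p ≈ ln(|x_6 − x*|/|x_5 − x*|) / ln(|x_5 − x*|/|x_4 − x*|)
  = ln(9.3875e-19/4.2810e-8) / ln(4.2810e-8/0.00092051)
  = ln(2.19283e-11) / ln(4.65068e-05)
  = -24.543243 / -9.975912 ≈ 2.460251

2.460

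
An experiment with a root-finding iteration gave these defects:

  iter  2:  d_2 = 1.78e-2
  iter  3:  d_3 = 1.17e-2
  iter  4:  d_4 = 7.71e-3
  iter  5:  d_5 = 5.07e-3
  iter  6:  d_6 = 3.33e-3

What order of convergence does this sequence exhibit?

Consecutive ratios: d_6/d_5 = 3.33e-3/5.07e-3 = 0.656805, d_5/d_4 = 5.07e-3/7.71e-3 = 0.657588.
p ≈ ln(0.656805)/ln(0.657588) = -0.4204/-0.4192 ≈ 1.00.
So the convergence is linear (order 1).

1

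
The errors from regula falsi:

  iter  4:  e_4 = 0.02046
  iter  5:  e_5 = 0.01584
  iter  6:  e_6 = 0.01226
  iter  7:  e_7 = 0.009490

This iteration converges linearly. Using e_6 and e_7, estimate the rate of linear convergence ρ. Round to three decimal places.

ρ ≈ e_7/e_6 = 0.009490/0.01226 = 0.77406

0.774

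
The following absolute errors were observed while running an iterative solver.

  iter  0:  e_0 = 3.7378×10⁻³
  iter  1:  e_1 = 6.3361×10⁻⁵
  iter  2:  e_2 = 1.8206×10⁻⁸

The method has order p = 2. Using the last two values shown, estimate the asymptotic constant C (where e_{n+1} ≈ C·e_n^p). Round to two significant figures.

4.5

C ≈ e_2 / e_1^2
  = 1.8206×10⁻⁸ / (6.3361×10⁻⁵)^2
  = 1.8206×10⁻⁸ / 4.01462e-09 ≈ 4.5349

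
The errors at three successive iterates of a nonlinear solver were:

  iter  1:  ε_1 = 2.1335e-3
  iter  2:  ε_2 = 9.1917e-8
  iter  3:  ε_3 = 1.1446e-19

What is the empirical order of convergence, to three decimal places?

2.727

p ≈ ln(ε_3/ε_2) / ln(ε_2/ε_1)
  = ln(1.1446e-19/9.1917e-8) / ln(9.1917e-8/2.1335e-3)
  = ln(1.24525e-12) / ln(4.30827e-05)
  = -27.411685 / -10.052389 ≈ 2.726883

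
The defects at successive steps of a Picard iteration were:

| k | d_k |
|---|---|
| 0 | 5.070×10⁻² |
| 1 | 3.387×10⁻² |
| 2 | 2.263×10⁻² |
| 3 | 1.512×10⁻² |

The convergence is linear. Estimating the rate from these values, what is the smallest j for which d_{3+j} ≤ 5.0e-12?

Rate ρ ≈ d_3/d_2 = 1.512×10⁻²/2.263×10⁻² = 0.6681.
After j more steps, d_{3+j} ≈ 1.512×10⁻²·ρ^j; need ρ^j ≤ 5.0e-12/1.512×10⁻² = 3.30688e-10.
j ≥ ln(3.30688e-10)/ln(0.6681) = -21.8298/-0.40332 = 54.125.
So 55 more iterations are needed.

55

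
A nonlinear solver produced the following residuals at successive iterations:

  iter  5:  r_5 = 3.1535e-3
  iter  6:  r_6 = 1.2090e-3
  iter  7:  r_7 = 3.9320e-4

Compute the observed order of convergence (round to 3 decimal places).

p ≈ ln(r_7/r_6) / ln(r_6/r_5)
  = ln(3.9320e-4/1.2090e-3) / ln(1.2090e-3/3.1535e-3)
  = ln(0.325227) / ln(0.383384)
  = -1.123232 / -0.958718 ≈ 1.171598

1.172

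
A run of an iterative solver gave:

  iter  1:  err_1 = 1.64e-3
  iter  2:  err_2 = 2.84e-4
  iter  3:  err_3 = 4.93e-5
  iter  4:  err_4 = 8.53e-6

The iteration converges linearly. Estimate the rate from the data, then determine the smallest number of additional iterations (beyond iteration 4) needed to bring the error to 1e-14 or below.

12

Rate ρ ≈ err_4/err_3 = 8.53e-6/4.93e-5 = 0.1730.
After j more steps, err_{4+j} ≈ 8.53e-6·ρ^j; need ρ^j ≤ 1e-14/8.53e-6 = 1.17233e-09.
j ≥ ln(1.17233e-09)/ln(0.1730) = -20.5643/-1.75446 = 11.721.
So 12 more iterations are needed.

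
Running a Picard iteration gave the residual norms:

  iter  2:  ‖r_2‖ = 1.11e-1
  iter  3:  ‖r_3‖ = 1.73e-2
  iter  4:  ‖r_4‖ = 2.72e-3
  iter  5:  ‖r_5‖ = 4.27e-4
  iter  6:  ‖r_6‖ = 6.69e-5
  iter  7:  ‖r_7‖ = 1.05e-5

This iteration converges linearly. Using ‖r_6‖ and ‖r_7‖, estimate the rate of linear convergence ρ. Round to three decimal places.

ρ ≈ ‖r_7‖/‖r_6‖ = 1.05e-5/6.69e-5 = 0.15695

0.157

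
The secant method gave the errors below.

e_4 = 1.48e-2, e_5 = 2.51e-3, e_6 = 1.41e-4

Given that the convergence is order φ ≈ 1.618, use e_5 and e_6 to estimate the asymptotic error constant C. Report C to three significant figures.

C ≈ e_6 / e_5^1.618
  = 1.41e-4 / (2.51e-3)^1.618
  = 1.41e-4 / 6.204e-05 ≈ 2.2727

2.27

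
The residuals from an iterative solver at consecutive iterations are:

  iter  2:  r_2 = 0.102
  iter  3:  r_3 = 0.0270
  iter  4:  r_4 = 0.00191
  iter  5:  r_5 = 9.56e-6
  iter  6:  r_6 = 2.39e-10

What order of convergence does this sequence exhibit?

Consecutive ratios: r_6/r_5 = 2.39e-10/9.56e-6 = 2.5e-05, r_5/r_4 = 9.56e-6/0.00191 = 0.00500524.
p ≈ ln(2.5e-05)/ln(0.00500524) = -10.5966/-5.2973 ≈ 2.00.
So the convergence is quadratic (order 2).

2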